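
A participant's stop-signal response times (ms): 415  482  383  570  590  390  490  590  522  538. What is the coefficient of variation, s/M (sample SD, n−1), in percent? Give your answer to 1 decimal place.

15.9%

n = 10, Σ = 4970, M = 497.0000
Σ(x−M)² = 56376.000; s = √(56376.000/9) = 79.1454
CV = 79.1454 / 497.0000 = 0.15925 = 15.925%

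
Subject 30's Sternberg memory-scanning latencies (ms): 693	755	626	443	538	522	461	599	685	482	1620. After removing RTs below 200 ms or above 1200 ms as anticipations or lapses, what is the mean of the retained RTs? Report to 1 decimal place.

Excluded: 1620
Retained (n=10): Σ = 5804
Mean = 5804/10 = 580.4000

580.4 ms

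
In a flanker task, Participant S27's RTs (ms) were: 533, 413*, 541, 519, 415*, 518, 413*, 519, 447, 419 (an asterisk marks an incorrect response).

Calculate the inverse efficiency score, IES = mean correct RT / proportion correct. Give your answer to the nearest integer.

Correct trials (n=7): 533, 541, 519, 518, 519, 447, 419
Mean correct RT = 3496/7 = 499.4286 ms
Proportion correct = 7/10
IES = 499.4286 / (7/10) = 713.469 ms

713 ms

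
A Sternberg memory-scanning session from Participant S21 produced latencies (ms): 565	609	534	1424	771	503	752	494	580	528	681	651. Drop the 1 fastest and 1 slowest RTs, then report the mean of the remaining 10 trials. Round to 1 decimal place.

Sorted: 494, 503, 528, 534, 565, 580, 609, 651, 681, 752, 771, 1424
Drop lowest 1 (494) and highest 1 (1424)
Remaining (n=10): Σ = 6174, mean = 6174/10 = 617.400

617.4 ms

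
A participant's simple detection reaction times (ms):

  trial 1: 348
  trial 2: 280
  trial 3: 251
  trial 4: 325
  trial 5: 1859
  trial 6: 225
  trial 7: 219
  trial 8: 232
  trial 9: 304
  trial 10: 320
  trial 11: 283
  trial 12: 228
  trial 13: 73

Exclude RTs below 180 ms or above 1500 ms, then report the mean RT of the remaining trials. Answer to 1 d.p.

274.1 ms

Excluded: 73, 1859
Retained (n=11): Σ = 3015
Mean = 3015/11 = 274.0909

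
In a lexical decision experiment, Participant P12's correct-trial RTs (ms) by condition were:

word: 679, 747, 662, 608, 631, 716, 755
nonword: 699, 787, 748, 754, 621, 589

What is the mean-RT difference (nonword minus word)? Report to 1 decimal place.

M(word) = 4798/7 = 685.429
M(nonword) = 4198/6 = 699.667
Difference = 699.667 − 685.429 = 14.238 ms

14.2 ms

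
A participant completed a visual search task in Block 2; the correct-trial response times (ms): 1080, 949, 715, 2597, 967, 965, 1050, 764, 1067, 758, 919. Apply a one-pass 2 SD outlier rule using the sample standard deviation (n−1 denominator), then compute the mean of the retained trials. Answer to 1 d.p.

923.4 ms

n = 11, ΣRT = 11831, M = 1075.545
Σ(x−M)² = 2707980.73; s = √(2707980.73/10) = 520.383
Cutoffs: 1075.545 ± 2·520.383 → [34.8, 2116.3]
Outside: 2597 → excluded.
Retained (n=10): Σ = 9234, mean = 9234/10 = 923.400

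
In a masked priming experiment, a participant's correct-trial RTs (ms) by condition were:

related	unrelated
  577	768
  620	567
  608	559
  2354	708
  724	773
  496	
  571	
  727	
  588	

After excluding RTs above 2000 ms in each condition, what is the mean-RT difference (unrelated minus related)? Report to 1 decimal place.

61.1 ms

related: exclude 2354
M(related) = 4911/8 = 613.875
M(unrelated) = 3375/5 = 675.000
Difference = 675.000 − 613.875 = 61.125 ms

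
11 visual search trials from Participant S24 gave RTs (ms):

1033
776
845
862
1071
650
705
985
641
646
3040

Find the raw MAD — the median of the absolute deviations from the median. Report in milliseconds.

Sorted: 641, 646, 650, 705, 776, 845, 862, 985, 1033, 1071, 3040 → median = 845
|x − 845|: 188, 69, 0, 17, 226, 195, 140, 140, 204, 199, 2195
Sorted deviations: 0, 17, 69, 140, 140, 188, 195, 199, 204, 226, 2195 → MAD = 188

188 ms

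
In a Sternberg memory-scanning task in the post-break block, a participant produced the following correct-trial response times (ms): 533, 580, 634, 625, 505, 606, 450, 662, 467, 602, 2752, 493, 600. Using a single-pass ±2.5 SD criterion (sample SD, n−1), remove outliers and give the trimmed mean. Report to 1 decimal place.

563.1 ms

n = 13, ΣRT = 9509, M = 731.462
Σ(x−M)² = 4477653.23; s = √(4477653.23/12) = 610.850
Cutoffs: 731.462 ± 2.5·610.850 → [-795.7, 2258.6]
Outside: 2752 → excluded.
Retained (n=12): Σ = 6757, mean = 6757/12 = 563.083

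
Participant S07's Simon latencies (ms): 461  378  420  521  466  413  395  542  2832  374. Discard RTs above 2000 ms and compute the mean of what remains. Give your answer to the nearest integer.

441 ms

Excluded: 2832
Retained (n=9): Σ = 3970
Mean = 3970/9 = 441.1111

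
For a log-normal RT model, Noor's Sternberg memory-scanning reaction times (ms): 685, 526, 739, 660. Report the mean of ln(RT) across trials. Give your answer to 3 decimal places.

ln(RT): 6.5294, 6.2653, 6.6053, 6.4922
Σ ln(RT) = 25.8923
Mean = 25.8923/4 = 6.47306

6.473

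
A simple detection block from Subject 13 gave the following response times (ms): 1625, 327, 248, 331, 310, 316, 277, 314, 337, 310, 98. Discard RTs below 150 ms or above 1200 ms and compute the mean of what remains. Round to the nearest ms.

Excluded: 98, 1625
Retained (n=9): Σ = 2770
Mean = 2770/9 = 307.7778

308 ms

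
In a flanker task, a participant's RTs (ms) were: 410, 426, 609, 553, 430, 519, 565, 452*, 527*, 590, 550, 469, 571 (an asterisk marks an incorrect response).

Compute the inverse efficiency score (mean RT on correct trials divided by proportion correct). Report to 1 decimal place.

Correct trials (n=11): 410, 426, 609, 553, 430, 519, 565, 590, 550, 469, 571
Mean correct RT = 5692/11 = 517.4545 ms
Proportion correct = 11/13
IES = 517.4545 / (11/13) = 611.537 ms

611.5 ms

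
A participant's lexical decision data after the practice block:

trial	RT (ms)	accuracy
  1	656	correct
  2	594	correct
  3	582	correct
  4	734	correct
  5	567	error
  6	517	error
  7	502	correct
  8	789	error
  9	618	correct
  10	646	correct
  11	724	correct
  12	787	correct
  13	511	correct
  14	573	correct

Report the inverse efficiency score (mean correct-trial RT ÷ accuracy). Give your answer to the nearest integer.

Correct trials (n=11): 656, 594, 582, 734, 502, 618, 646, 724, 787, 511, 573
Mean correct RT = 6927/11 = 629.7273 ms
Proportion correct = 11/14
IES = 629.7273 / (11/14) = 801.471 ms

801 ms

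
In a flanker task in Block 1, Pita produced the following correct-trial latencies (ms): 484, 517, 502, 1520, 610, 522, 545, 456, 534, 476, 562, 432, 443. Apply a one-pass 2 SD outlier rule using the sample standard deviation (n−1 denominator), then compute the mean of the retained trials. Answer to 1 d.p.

n = 13, ΣRT = 7603, M = 584.846
Σ(x−M)² = 977357.69; s = √(977357.69/12) = 285.388
Cutoffs: 584.846 ± 2·285.388 → [14.1, 1155.6]
Outside: 1520 → excluded.
Retained (n=12): Σ = 6083, mean = 6083/12 = 506.917

506.9 ms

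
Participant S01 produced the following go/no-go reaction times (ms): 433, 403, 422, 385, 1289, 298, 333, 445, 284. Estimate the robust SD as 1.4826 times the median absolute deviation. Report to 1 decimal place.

Sorted: 284, 298, 333, 385, 403, 422, 433, 445, 1289 → median = 403
|x − 403| sorted: 0, 18, 19, 30, 42, 70, 105, 119, 886 → MAD = 42
Robust SD ≈ 1.4826 × 42 = 62.269

62.3 ms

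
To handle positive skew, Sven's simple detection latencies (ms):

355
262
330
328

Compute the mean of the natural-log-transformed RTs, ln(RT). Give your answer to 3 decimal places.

ln(RT): 5.8721, 5.5683, 5.7991, 5.7930
Σ ln(RT) = 23.0326
Mean = 23.0326/4 = 5.75814

5.758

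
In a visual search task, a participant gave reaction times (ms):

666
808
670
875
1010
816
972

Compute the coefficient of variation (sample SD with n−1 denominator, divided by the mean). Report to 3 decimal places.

n = 7, Σ = 5817, M = 831.0000
Σ(x−M)² = 107758.000; s = √(107758.000/6) = 134.0137
CV = 134.0137 / 831.0000 = 0.16127

0.161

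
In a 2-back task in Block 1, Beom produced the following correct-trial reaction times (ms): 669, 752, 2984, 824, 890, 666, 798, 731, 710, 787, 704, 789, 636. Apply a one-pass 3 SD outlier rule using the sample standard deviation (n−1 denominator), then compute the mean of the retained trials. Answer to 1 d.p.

746.3 ms

n = 13, ΣRT = 11940, M = 918.462
Σ(x−M)² = 4682789.23; s = √(4682789.23/12) = 624.686
Cutoffs: 918.462 ± 3·624.686 → [-955.6, 2792.5]
Outside: 2984 → excluded.
Retained (n=12): Σ = 8956, mean = 8956/12 = 746.333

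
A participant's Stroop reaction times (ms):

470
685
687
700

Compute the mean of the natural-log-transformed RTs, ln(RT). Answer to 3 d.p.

ln(RT): 6.1527, 6.5294, 6.5323, 6.5511
Σ ln(RT) = 25.7656
Mean = 25.7656/4 = 6.44139

6.441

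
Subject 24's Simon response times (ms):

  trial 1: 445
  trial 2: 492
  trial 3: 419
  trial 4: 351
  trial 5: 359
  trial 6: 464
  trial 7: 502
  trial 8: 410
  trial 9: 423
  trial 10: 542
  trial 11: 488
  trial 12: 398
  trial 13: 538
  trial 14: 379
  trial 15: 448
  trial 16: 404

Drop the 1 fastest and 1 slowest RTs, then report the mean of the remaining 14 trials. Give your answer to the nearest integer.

441 ms

Sorted: 351, 359, 379, 398, 404, 410, 419, 423, 445, 448, 464, 488, 492, 502, 538, 542
Drop lowest 1 (351) and highest 1 (542)
Remaining (n=14): Σ = 6169, mean = 6169/14 = 440.643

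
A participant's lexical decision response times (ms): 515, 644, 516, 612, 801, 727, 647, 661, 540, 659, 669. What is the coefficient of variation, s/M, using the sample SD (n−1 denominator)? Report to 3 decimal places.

0.138

n = 11, Σ = 6991, M = 635.5455
Σ(x−M)² = 76764.727; s = √(76764.727/10) = 87.6155
CV = 87.6155 / 635.5455 = 0.13786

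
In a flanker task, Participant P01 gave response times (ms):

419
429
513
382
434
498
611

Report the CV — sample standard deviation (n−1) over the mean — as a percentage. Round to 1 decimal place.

16.5%

n = 7, Σ = 3286, M = 469.4286
Σ(x−M)² = 35833.714; s = √(35833.714/6) = 77.2806
CV = 77.2806 / 469.4286 = 0.16463 = 16.463%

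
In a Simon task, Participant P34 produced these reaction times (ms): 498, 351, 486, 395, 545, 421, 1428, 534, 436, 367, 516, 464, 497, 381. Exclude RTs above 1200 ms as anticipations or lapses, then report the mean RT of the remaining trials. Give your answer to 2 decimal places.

453.15 ms

Excluded: 1428
Retained (n=13): Σ = 5891
Mean = 5891/13 = 453.1538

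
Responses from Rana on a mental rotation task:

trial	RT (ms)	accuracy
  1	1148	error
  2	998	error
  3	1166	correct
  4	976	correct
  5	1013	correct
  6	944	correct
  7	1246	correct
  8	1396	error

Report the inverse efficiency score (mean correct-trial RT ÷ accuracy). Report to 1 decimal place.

Correct trials (n=5): 1166, 976, 1013, 944, 1246
Mean correct RT = 5345/5 = 1069.0000 ms
Proportion correct = 5/8
IES = 1069.0000 / (5/8) = 1710.400 ms

1710.4 ms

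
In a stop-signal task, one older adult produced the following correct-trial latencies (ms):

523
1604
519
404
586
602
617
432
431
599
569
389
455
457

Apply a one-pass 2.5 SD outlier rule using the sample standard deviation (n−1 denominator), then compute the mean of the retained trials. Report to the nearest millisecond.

506 ms

n = 14, ΣRT = 8187, M = 584.786
Σ(x−M)² = 1199912.36; s = √(1199912.36/13) = 303.811
Cutoffs: 584.786 ± 2.5·303.811 → [-174.7, 1344.3]
Outside: 1604 → excluded.
Retained (n=13): Σ = 6583, mean = 6583/13 = 506.385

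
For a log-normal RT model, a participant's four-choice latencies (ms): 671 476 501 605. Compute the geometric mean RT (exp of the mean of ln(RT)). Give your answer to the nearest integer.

ln(RT): 6.5088, 6.1654, 6.2166, 6.4052
Mean ln(RT) = 25.2960/4 = 6.32401
Geometric mean = exp(6.32401) = 557.80 ms

558 ms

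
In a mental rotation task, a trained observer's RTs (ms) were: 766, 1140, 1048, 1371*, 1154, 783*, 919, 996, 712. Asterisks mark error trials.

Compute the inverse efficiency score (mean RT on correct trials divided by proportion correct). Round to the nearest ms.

Correct trials (n=7): 766, 1140, 1048, 1154, 919, 996, 712
Mean correct RT = 6735/7 = 962.1429 ms
Proportion correct = 7/9
IES = 962.1429 / (7/9) = 1237.041 ms

1237 ms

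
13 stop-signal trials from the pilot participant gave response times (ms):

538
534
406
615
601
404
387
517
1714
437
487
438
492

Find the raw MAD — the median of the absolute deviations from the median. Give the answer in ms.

55 ms

Sorted: 387, 404, 406, 437, 438, 487, 492, 517, 534, 538, 601, 615, 1714 → median = 492
|x − 492|: 46, 42, 86, 123, 109, 88, 105, 25, 1222, 55, 5, 54, 0
Sorted deviations: 0, 5, 25, 42, 46, 54, 55, 86, 88, 105, 109, 123, 1222 → MAD = 55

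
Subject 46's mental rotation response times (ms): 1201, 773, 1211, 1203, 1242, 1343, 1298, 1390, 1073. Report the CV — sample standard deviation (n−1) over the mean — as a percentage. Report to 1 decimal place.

15.3%

n = 9, Σ = 10734, M = 1192.6667
Σ(x−M)² = 266022.000; s = √(266022.000/8) = 182.3534
CV = 182.3534 / 1192.6667 = 0.15290 = 15.290%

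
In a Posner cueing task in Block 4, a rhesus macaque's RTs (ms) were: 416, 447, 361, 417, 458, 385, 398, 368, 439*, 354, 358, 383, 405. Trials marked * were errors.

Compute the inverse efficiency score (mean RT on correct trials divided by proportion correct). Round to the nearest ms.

Correct trials (n=12): 416, 447, 361, 417, 458, 385, 398, 368, 354, 358, 383, 405
Mean correct RT = 4750/12 = 395.8333 ms
Proportion correct = 12/13
IES = 395.8333 / (12/13) = 428.819 ms

429 ms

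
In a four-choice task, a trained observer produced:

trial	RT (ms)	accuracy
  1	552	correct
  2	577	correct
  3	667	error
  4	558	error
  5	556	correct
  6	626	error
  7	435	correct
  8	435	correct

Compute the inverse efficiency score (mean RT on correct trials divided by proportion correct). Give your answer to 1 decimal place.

817.6 ms

Correct trials (n=5): 552, 577, 556, 435, 435
Mean correct RT = 2555/5 = 511.0000 ms
Proportion correct = 5/8
IES = 511.0000 / (5/8) = 817.600 ms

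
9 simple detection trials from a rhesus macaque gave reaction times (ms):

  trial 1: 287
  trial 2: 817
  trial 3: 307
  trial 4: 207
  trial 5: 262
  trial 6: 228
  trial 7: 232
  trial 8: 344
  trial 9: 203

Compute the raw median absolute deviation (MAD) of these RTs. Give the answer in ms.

Sorted: 203, 207, 228, 232, 262, 287, 307, 344, 817 → median = 262
|x − 262|: 25, 555, 45, 55, 0, 34, 30, 82, 59
Sorted deviations: 0, 25, 30, 34, 45, 55, 59, 82, 555 → MAD = 45

45 ms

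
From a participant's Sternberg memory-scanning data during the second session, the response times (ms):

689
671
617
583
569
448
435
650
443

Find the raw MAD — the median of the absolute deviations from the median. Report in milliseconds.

Sorted: 435, 443, 448, 569, 583, 617, 650, 671, 689 → median = 583
|x − 583|: 106, 88, 34, 0, 14, 135, 148, 67, 140
Sorted deviations: 0, 14, 34, 67, 88, 106, 135, 140, 148 → MAD = 88

88 ms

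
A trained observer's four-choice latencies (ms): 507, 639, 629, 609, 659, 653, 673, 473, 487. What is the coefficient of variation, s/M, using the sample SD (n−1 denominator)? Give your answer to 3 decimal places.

0.135

n = 9, Σ = 5329, M = 592.1111
Σ(x−M)² = 51048.889; s = √(51048.889/8) = 79.8819
CV = 79.8819 / 592.1111 = 0.13491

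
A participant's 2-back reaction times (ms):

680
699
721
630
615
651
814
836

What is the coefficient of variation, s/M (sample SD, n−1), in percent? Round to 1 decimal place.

11.6%

n = 8, Σ = 5646, M = 705.7500
Σ(x−M)² = 46595.500; s = √(46595.500/7) = 81.5874
CV = 81.5874 / 705.7500 = 0.11560 = 11.560%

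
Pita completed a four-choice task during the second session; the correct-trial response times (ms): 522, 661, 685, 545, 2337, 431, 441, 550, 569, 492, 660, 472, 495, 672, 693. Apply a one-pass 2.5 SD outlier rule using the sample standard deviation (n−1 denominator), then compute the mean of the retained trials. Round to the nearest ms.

563 ms

n = 15, ΣRT = 10225, M = 681.667
Σ(x−M)² = 3050991.33; s = √(3050991.33/14) = 466.828
Cutoffs: 681.667 ± 2.5·466.828 → [-485.4, 1848.7]
Outside: 2337 → excluded.
Retained (n=14): Σ = 7888, mean = 7888/14 = 563.429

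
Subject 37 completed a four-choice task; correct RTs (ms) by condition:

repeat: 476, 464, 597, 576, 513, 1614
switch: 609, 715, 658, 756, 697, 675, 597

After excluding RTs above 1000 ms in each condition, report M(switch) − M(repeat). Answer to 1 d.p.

147.2 ms

repeat: exclude 1614
M(repeat) = 2626/5 = 525.200
M(switch) = 4707/7 = 672.429
Difference = 672.429 − 525.200 = 147.229 ms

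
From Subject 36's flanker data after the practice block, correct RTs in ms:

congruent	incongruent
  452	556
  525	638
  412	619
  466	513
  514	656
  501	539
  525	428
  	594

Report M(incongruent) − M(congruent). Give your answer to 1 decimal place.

M(congruent) = 3395/7 = 485.000
M(incongruent) = 4543/8 = 567.875
Difference = 567.875 − 485.000 = 82.875 ms

82.9 ms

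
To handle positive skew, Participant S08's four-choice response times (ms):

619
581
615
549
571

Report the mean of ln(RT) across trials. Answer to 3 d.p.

ln(RT): 6.4281, 6.3648, 6.4216, 6.3081, 6.3474
Σ ln(RT) = 31.8700
Mean = 31.8700/5 = 6.37399

6.374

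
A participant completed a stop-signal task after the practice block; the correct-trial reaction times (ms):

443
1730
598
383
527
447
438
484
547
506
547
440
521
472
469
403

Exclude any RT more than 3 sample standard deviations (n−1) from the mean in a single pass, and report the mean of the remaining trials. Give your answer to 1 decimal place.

n = 16, ΣRT = 8955, M = 559.688
Σ(x−M)² = 1509727.44; s = √(1509727.44/15) = 317.251
Cutoffs: 559.688 ± 3·317.251 → [-392.1, 1511.4]
Outside: 1730 → excluded.
Retained (n=15): Σ = 7225, mean = 7225/15 = 481.667

481.7 ms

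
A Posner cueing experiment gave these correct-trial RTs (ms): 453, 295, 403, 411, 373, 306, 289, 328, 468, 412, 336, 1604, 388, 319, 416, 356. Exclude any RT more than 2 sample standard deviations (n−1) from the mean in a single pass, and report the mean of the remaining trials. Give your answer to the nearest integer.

n = 16, ΣRT = 7157, M = 447.312
Σ(x−M)² = 1472595.44; s = √(1472595.44/15) = 313.326
Cutoffs: 447.312 ± 2·313.326 → [-179.3, 1074.0]
Outside: 1604 → excluded.
Retained (n=15): Σ = 5553, mean = 5553/15 = 370.200

370 ms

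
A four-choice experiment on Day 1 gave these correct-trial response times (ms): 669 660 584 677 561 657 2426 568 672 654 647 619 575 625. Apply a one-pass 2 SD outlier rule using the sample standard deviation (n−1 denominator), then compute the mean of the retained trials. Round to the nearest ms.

628 ms

n = 14, ΣRT = 10594, M = 756.714
Σ(x−M)² = 3022704.86; s = √(3022704.86/13) = 482.199
Cutoffs: 756.714 ± 2·482.199 → [-207.7, 1721.1]
Outside: 2426 → excluded.
Retained (n=13): Σ = 8168, mean = 8168/13 = 628.308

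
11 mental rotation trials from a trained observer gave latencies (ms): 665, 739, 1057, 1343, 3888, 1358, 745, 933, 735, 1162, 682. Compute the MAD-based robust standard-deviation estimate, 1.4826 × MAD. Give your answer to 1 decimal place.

Sorted: 665, 682, 735, 739, 745, 933, 1057, 1162, 1343, 1358, 3888 → median = 933
|x − 933| sorted: 0, 124, 188, 194, 198, 229, 251, 268, 410, 425, 2955 → MAD = 229
Robust SD ≈ 1.4826 × 229 = 339.515

339.5 ms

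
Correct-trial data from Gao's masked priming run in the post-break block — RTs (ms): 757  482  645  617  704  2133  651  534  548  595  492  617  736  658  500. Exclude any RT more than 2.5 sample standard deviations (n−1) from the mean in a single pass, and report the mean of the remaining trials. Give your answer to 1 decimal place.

n = 15, ΣRT = 10669, M = 711.267
Σ(x−M)² = 2269586.93; s = √(2269586.93/14) = 402.633
Cutoffs: 711.267 ± 2.5·402.633 → [-295.3, 1717.8]
Outside: 2133 → excluded.
Retained (n=14): Σ = 8536, mean = 8536/14 = 609.714

609.7 ms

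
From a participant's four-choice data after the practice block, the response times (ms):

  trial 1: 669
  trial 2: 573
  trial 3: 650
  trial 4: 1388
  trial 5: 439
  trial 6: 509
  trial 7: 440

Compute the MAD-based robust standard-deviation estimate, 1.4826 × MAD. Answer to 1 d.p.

Sorted: 439, 440, 509, 573, 650, 669, 1388 → median = 573
|x − 573| sorted: 0, 64, 77, 96, 133, 134, 815 → MAD = 96
Robust SD ≈ 1.4826 × 96 = 142.330

142.3 ms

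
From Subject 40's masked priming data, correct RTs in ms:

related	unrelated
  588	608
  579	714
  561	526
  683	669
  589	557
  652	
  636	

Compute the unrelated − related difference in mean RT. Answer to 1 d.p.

M(related) = 4288/7 = 612.571
M(unrelated) = 3074/5 = 614.800
Difference = 614.800 − 612.571 = 2.229 ms

2.2 ms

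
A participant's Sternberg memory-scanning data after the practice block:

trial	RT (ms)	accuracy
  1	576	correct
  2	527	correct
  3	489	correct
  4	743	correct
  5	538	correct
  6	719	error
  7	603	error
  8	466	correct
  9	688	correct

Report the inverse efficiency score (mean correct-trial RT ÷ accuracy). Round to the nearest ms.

740 ms

Correct trials (n=7): 576, 527, 489, 743, 538, 466, 688
Mean correct RT = 4027/7 = 575.2857 ms
Proportion correct = 7/9
IES = 575.2857 / (7/9) = 739.653 ms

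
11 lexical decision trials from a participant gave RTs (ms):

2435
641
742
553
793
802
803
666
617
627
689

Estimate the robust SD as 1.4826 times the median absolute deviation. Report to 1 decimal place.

Sorted: 553, 617, 627, 641, 666, 689, 742, 793, 802, 803, 2435 → median = 689
|x − 689| sorted: 0, 23, 48, 53, 62, 72, 104, 113, 114, 136, 1746 → MAD = 72
Robust SD ≈ 1.4826 × 72 = 106.747

106.7 ms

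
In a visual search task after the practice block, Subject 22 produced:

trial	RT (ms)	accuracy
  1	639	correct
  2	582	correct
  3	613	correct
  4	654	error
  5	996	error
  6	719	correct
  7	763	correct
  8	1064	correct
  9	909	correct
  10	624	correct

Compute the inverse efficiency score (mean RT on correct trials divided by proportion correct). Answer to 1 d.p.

923.9 ms

Correct trials (n=8): 639, 582, 613, 719, 763, 1064, 909, 624
Mean correct RT = 5913/8 = 739.1250 ms
Proportion correct = 8/10
IES = 739.1250 / (8/10) = 923.906 ms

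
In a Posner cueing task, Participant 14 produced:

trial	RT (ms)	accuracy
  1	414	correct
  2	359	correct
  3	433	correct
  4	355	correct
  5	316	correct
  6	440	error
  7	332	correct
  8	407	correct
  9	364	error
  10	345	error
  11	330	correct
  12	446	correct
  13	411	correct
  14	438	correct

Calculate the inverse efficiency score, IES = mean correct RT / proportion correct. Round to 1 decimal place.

490.7 ms

Correct trials (n=11): 414, 359, 433, 355, 316, 332, 407, 330, 446, 411, 438
Mean correct RT = 4241/11 = 385.5455 ms
Proportion correct = 11/14
IES = 385.5455 / (11/14) = 490.694 ms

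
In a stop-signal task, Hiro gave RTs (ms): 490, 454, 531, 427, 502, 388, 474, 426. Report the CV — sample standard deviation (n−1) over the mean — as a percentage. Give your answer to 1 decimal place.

10.1%

n = 8, Σ = 3692, M = 461.5000
Σ(x−M)² = 15348.000; s = √(15348.000/7) = 46.8249
CV = 46.8249 / 461.5000 = 0.10146 = 10.146%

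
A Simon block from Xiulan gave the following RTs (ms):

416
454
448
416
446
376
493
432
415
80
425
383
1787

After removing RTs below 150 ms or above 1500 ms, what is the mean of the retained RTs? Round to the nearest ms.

428 ms

Excluded: 80, 1787
Retained (n=11): Σ = 4704
Mean = 4704/11 = 427.6364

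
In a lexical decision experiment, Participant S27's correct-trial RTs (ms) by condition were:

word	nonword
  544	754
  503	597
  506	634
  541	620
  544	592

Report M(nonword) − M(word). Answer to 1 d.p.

M(word) = 2638/5 = 527.600
M(nonword) = 3197/5 = 639.400
Difference = 639.400 − 527.600 = 111.800 ms

111.8 ms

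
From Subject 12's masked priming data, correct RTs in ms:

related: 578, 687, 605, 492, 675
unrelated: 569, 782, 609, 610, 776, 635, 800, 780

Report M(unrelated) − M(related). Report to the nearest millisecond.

M(related) = 3037/5 = 607.400
M(unrelated) = 5561/8 = 695.125
Difference = 695.125 − 607.400 = 87.725 ms

88 ms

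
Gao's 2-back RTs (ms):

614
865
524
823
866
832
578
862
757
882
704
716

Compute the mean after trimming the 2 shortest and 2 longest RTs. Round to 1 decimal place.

771.6 ms

Sorted: 524, 578, 614, 704, 716, 757, 823, 832, 862, 865, 866, 882
Drop lowest 2 (524, 578) and highest 2 (866, 882)
Remaining (n=8): Σ = 6173, mean = 6173/8 = 771.625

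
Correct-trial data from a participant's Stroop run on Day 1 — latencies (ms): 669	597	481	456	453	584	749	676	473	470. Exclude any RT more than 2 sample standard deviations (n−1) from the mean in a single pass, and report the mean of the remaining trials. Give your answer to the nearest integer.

561 ms

n = 10, ΣRT = 5608, M = 560.800
Σ(x−M)² = 107171.60; s = √(107171.60/9) = 109.124
Cutoffs: 560.800 ± 2·109.124 → [342.6, 779.0]
No RTs fall outside the cutoffs; all 10 retained. Mean = 5608/10 = 560.800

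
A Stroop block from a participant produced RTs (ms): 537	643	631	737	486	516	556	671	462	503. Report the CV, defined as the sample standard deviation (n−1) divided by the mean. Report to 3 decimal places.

0.158

n = 10, Σ = 5742, M = 574.2000
Σ(x−M)² = 74373.600; s = √(74373.600/9) = 90.9051
CV = 90.9051 / 574.2000 = 0.15832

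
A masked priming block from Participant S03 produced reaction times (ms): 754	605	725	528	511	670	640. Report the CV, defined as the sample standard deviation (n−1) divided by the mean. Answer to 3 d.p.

0.146

n = 7, Σ = 4433, M = 633.2857
Σ(x−M)² = 51215.429; s = √(51215.429/6) = 92.3900
CV = 92.3900 / 633.2857 = 0.14589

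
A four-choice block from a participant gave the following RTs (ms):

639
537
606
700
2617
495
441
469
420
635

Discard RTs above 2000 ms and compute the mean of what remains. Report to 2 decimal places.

Excluded: 2617
Retained (n=9): Σ = 4942
Mean = 4942/9 = 549.1111

549.11 ms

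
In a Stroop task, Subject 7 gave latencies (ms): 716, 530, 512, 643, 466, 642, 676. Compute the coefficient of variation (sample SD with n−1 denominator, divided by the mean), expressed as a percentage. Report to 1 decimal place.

n = 7, Σ = 4185, M = 597.8571
Σ(x−M)² = 53412.857; s = √(53412.857/6) = 94.3512
CV = 94.3512 / 597.8571 = 0.15782 = 15.782%

15.8%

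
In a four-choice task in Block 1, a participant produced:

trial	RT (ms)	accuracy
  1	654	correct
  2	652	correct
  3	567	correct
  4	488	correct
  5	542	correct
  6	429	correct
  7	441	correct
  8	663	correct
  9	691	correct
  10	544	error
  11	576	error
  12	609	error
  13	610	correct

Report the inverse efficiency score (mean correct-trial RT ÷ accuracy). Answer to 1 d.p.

745.8 ms

Correct trials (n=10): 654, 652, 567, 488, 542, 429, 441, 663, 691, 610
Mean correct RT = 5737/10 = 573.7000 ms
Proportion correct = 10/13
IES = 573.7000 / (10/13) = 745.810 ms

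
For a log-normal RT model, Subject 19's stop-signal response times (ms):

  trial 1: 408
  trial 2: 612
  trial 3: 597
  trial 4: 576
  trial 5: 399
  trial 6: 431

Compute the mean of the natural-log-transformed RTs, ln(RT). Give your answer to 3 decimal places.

ln(RT): 6.0113, 6.4167, 6.3919, 6.3561, 5.9890, 6.0661
Σ ln(RT) = 37.2311
Mean = 37.2311/6 = 6.20518

6.205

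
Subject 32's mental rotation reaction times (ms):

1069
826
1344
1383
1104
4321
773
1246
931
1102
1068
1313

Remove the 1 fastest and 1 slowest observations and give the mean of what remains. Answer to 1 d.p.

1138.6 ms

Sorted: 773, 826, 931, 1068, 1069, 1102, 1104, 1246, 1313, 1344, 1383, 4321
Drop lowest 1 (773) and highest 1 (4321)
Remaining (n=10): Σ = 11386, mean = 11386/10 = 1138.600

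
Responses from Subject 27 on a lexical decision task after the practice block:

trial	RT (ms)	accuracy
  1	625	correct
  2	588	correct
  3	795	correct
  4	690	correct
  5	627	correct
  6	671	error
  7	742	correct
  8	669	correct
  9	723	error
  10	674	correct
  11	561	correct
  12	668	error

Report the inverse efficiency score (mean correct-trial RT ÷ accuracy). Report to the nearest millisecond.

885 ms

Correct trials (n=9): 625, 588, 795, 690, 627, 742, 669, 674, 561
Mean correct RT = 5971/9 = 663.4444 ms
Proportion correct = 9/12
IES = 663.4444 / (9/12) = 884.593 ms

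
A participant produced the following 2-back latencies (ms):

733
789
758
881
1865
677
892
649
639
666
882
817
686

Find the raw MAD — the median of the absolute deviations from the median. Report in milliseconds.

92 ms

Sorted: 639, 649, 666, 677, 686, 733, 758, 789, 817, 881, 882, 892, 1865 → median = 758
|x − 758|: 25, 31, 0, 123, 1107, 81, 134, 109, 119, 92, 124, 59, 72
Sorted deviations: 0, 25, 31, 59, 72, 81, 92, 109, 119, 123, 124, 134, 1107 → MAD = 92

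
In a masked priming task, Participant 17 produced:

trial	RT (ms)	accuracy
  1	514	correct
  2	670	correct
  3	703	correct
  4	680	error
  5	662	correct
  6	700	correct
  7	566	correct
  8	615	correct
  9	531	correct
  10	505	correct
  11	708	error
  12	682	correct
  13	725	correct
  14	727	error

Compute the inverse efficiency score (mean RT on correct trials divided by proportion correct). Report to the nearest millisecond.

795 ms

Correct trials (n=11): 514, 670, 703, 662, 700, 566, 615, 531, 505, 682, 725
Mean correct RT = 6873/11 = 624.8182 ms
Proportion correct = 11/14
IES = 624.8182 / (11/14) = 795.223 ms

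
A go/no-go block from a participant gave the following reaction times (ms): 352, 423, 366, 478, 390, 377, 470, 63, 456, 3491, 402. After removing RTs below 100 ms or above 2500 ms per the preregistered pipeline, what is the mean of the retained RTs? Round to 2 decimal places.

Excluded: 63, 3491
Retained (n=9): Σ = 3714
Mean = 3714/9 = 412.6667

412.67 ms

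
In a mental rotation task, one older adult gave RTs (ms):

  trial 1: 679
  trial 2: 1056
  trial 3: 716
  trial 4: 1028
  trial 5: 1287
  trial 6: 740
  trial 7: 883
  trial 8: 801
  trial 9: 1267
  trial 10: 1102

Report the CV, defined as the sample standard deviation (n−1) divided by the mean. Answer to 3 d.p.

n = 10, Σ = 9559, M = 955.9000
Σ(x−M)² = 453120.900; s = √(453120.900/9) = 224.3809
CV = 224.3809 / 955.9000 = 0.23473

0.235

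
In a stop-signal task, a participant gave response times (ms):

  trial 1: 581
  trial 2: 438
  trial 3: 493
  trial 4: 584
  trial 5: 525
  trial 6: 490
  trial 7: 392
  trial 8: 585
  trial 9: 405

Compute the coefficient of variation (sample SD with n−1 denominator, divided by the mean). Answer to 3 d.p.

n = 9, Σ = 4493, M = 499.2222
Σ(x−M)² = 46143.556; s = √(46143.556/8) = 75.9470
CV = 75.9470 / 499.2222 = 0.15213

0.152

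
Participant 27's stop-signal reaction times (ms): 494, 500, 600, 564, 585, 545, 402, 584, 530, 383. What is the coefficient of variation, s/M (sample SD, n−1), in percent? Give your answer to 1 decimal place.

n = 10, Σ = 5187, M = 518.7000
Σ(x−M)² = 51134.100; s = √(51134.100/9) = 75.3762
CV = 75.3762 / 518.7000 = 0.14532 = 14.532%

14.5%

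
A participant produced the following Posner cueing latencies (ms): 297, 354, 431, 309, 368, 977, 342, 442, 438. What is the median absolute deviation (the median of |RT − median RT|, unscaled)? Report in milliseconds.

Sorted: 297, 309, 342, 354, 368, 431, 438, 442, 977 → median = 368
|x − 368|: 71, 14, 63, 59, 0, 609, 26, 74, 70
Sorted deviations: 0, 14, 26, 59, 63, 70, 71, 74, 609 → MAD = 63

63 ms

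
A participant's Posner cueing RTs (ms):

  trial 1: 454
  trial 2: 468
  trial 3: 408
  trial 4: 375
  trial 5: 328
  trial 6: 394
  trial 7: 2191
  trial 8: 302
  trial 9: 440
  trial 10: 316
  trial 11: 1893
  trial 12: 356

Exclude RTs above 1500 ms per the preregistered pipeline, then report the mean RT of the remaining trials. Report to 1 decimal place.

384.1 ms

Excluded: 1893, 2191
Retained (n=10): Σ = 3841
Mean = 3841/10 = 384.1000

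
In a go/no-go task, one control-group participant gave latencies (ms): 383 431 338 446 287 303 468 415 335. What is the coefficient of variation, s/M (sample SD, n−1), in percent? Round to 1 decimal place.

17.3%

n = 9, Σ = 3406, M = 378.4444
Σ(x−M)² = 34280.222; s = √(34280.222/8) = 65.4601
CV = 65.4601 / 378.4444 = 0.17297 = 17.297%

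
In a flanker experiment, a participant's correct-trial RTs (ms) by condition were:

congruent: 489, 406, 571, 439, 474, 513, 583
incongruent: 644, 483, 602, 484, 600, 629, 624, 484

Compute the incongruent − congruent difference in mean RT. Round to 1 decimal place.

M(congruent) = 3475/7 = 496.429
M(incongruent) = 4550/8 = 568.750
Difference = 568.750 − 496.429 = 72.321 ms

72.3 ms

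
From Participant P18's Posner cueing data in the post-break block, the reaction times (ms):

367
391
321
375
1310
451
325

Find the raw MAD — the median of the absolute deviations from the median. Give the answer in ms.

Sorted: 321, 325, 367, 375, 391, 451, 1310 → median = 375
|x − 375|: 8, 16, 54, 0, 935, 76, 50
Sorted deviations: 0, 8, 16, 50, 54, 76, 935 → MAD = 50

50 ms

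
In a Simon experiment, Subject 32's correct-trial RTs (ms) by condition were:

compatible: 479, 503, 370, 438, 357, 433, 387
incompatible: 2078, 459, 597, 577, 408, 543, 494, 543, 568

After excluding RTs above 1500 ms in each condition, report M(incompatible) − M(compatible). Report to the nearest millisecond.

100 ms

incompatible: exclude 2078
M(compatible) = 2967/7 = 423.857
M(incompatible) = 4189/8 = 523.625
Difference = 523.625 − 423.857 = 99.768 ms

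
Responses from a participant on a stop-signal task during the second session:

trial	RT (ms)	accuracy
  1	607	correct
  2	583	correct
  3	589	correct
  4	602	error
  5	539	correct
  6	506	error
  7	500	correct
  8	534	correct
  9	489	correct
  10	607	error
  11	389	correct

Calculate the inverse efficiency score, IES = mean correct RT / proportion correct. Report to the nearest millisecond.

Correct trials (n=8): 607, 583, 589, 539, 500, 534, 489, 389
Mean correct RT = 4230/8 = 528.7500 ms
Proportion correct = 8/11
IES = 528.7500 / (8/11) = 727.031 ms

727 ms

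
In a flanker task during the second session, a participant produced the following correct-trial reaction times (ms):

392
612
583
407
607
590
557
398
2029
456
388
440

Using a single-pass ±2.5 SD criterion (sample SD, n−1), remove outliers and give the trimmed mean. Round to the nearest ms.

n = 12, ΣRT = 7459, M = 621.583
Σ(x−M)² = 2251478.92; s = √(2251478.92/11) = 452.416
Cutoffs: 621.583 ± 2.5·452.416 → [-509.5, 1752.6]
Outside: 2029 → excluded.
Retained (n=11): Σ = 5430, mean = 5430/11 = 493.636

494 ms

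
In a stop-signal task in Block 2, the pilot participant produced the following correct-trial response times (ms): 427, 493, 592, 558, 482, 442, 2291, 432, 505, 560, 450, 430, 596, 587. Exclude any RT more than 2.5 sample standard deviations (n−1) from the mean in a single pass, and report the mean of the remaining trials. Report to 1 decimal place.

504.2 ms

n = 14, ΣRT = 8845, M = 631.786
Σ(x−M)² = 3017864.36; s = √(3017864.36/13) = 481.813
Cutoffs: 631.786 ± 2.5·481.813 → [-572.7, 1836.3]
Outside: 2291 → excluded.
Retained (n=13): Σ = 6554, mean = 6554/13 = 504.154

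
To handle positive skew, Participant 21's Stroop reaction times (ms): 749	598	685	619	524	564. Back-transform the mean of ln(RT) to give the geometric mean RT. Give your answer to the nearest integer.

ln(RT): 6.6187, 6.3936, 6.5294, 6.4281, 6.2615, 6.3351
Mean ln(RT) = 38.5664/6 = 6.42773
Geometric mean = exp(6.42773) = 618.77 ms

619 ms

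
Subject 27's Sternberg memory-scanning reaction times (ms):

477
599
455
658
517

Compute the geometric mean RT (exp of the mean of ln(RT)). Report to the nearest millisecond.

536 ms

ln(RT): 6.1675, 6.3953, 6.1203, 6.4892, 6.2480
Mean ln(RT) = 31.4203/5 = 6.28406
Geometric mean = exp(6.28406) = 535.96 ms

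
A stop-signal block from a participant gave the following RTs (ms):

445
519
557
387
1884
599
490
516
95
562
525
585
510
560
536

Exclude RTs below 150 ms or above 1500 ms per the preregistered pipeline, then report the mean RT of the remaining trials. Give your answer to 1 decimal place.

Excluded: 95, 1884
Retained (n=13): Σ = 6791
Mean = 6791/13 = 522.3846

522.4 ms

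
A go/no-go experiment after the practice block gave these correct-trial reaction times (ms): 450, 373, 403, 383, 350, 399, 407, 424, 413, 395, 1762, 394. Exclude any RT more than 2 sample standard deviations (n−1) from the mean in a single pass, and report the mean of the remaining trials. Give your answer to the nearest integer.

399 ms

n = 12, ΣRT = 6153, M = 512.750
Σ(x−M)² = 1709376.25; s = √(1709376.25/11) = 394.205
Cutoffs: 512.750 ± 2·394.205 → [-275.7, 1301.2]
Outside: 1762 → excluded.
Retained (n=11): Σ = 4391, mean = 4391/11 = 399.182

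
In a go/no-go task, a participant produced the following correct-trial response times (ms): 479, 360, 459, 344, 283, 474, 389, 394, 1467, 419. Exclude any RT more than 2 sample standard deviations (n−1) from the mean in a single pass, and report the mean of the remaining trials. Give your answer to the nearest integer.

400 ms

n = 10, ΣRT = 5068, M = 506.800
Σ(x−M)² = 1058567.60; s = √(1058567.60/9) = 342.956
Cutoffs: 506.800 ± 2·342.956 → [-179.1, 1192.7]
Outside: 1467 → excluded.
Retained (n=9): Σ = 3601, mean = 3601/9 = 400.111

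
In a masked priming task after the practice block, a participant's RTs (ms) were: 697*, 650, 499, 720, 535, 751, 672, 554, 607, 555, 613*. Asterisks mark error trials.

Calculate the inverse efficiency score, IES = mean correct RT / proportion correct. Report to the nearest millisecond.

753 ms

Correct trials (n=9): 650, 499, 720, 535, 751, 672, 554, 607, 555
Mean correct RT = 5543/9 = 615.8889 ms
Proportion correct = 9/11
IES = 615.8889 / (9/11) = 752.753 ms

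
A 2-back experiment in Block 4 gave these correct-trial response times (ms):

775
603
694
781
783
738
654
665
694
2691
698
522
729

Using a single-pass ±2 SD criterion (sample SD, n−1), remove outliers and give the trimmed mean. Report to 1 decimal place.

n = 13, ΣRT = 11027, M = 848.231
Σ(x−M)² = 3744310.31; s = √(3744310.31/12) = 558.593
Cutoffs: 848.231 ± 2·558.593 → [-269.0, 1965.4]
Outside: 2691 → excluded.
Retained (n=12): Σ = 8336, mean = 8336/12 = 694.667

694.7 ms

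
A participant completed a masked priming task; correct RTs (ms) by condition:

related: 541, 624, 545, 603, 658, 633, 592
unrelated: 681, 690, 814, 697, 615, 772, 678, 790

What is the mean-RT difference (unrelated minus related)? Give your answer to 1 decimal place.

M(related) = 4196/7 = 599.429
M(unrelated) = 5737/8 = 717.125
Difference = 717.125 − 599.429 = 117.696 ms

117.7 ms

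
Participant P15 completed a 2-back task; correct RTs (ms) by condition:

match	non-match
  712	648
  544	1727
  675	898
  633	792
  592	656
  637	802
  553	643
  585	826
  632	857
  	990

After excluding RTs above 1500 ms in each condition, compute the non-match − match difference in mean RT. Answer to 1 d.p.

172.1 ms

non-match: exclude 1727
M(match) = 5563/9 = 618.111
M(non-match) = 7112/9 = 790.222
Difference = 790.222 − 618.111 = 172.111 ms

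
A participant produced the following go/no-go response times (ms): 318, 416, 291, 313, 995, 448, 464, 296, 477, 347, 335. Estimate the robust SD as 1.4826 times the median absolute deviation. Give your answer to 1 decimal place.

83.0 ms

Sorted: 291, 296, 313, 318, 335, 347, 416, 448, 464, 477, 995 → median = 347
|x − 347| sorted: 0, 12, 29, 34, 51, 56, 69, 101, 117, 130, 648 → MAD = 56
Robust SD ≈ 1.4826 × 56 = 83.026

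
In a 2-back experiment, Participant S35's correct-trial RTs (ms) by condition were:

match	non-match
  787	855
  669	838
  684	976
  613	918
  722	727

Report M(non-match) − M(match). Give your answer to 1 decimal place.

167.8 ms

M(match) = 3475/5 = 695.000
M(non-match) = 4314/5 = 862.800
Difference = 862.800 − 695.000 = 167.800 ms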